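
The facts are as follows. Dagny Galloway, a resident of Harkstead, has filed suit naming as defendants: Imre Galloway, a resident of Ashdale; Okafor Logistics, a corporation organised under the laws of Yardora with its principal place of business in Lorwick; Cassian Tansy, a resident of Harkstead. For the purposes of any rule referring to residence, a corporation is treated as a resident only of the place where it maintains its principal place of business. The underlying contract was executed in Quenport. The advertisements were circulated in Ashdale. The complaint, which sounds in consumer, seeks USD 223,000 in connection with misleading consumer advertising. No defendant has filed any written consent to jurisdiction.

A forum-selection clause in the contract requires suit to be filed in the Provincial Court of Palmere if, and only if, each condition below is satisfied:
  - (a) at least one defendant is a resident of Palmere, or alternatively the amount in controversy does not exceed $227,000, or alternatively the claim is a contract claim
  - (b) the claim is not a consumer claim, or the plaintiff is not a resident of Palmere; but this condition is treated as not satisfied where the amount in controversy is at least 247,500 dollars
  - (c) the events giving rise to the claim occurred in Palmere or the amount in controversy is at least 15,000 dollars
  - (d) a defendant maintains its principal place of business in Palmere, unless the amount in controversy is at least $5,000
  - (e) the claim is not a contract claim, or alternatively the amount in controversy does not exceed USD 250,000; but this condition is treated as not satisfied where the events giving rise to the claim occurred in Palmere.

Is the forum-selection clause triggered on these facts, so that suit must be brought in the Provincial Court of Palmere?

The Provincial Court of Palmere:
  (a) The amount in controversy is 223,000 dollars, within the USD 227,000 ceiling, so this disjunct is met. Satisfied.
  (b) The plaintiff resides in Harkstead, which is not Palmere — that alternative is enough. The exception is not triggered, since the amount in controversy is 223,000 dollars, below the $247,500 floor. Condition met.
  (c) The amount in controversy is USD 223,000, which meets the $15,000 floor, which satisfies one of the alternatives. Satisfied.
  (d) The corporate defendant(s) have their principal place of business in Lorwick, not Palmere. But the amount in controversy is $223,000, which meets the $5,000 floor, and the 'unless' clause therefore excuses the requirement. Condition met.
  (e) The claim is a consumer claim, not a contract claim — that alternative is enough. The carve-out does not apply: the operative events occurred in Ashdale, not Palmere. Satisfied.
  → The clause applies.

Yes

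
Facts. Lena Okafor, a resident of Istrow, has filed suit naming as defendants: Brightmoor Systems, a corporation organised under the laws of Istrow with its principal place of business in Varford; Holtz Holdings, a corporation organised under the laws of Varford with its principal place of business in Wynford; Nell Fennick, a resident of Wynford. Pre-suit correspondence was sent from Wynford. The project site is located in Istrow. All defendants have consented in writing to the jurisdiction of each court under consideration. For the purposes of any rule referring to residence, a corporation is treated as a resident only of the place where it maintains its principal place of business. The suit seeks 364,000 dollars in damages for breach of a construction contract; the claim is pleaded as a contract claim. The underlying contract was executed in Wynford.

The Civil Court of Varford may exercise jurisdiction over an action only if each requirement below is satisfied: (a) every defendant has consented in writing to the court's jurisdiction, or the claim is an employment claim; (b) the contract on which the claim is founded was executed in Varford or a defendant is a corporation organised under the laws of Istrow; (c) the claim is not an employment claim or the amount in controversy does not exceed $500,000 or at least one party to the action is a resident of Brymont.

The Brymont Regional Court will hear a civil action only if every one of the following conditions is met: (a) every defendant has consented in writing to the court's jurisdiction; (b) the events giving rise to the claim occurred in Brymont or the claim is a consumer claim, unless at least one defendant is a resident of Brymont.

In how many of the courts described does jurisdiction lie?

The Civil Court of Varford:
  (a) Every defendant has filed written consent — that alternative is enough. Satisfied.
  (b) Brightmoor Systems is organised under the laws of Istrow, so this disjunct is met. Condition met.
  (c) The claim is a contract claim, not an employment claim — that alternative is enough. Condition met.
  → Every requirement is satisfied — jurisdiction.
The Brymont Regional Court:
  (a) Every defendant has filed written consent. Met.
  (b) The operative events occurred in Istrow, not Brymont; the claim is a contract claim, not a consumer claim — every alternative fails. Nor does the 'unless' clause help: no defendant resides in Brymont (they reside in Varford, Wynford, Wynford). Fails.
  → No jurisdiction.
Courts with jurisdiction: the Civil Court of Varford — 1 in total.

1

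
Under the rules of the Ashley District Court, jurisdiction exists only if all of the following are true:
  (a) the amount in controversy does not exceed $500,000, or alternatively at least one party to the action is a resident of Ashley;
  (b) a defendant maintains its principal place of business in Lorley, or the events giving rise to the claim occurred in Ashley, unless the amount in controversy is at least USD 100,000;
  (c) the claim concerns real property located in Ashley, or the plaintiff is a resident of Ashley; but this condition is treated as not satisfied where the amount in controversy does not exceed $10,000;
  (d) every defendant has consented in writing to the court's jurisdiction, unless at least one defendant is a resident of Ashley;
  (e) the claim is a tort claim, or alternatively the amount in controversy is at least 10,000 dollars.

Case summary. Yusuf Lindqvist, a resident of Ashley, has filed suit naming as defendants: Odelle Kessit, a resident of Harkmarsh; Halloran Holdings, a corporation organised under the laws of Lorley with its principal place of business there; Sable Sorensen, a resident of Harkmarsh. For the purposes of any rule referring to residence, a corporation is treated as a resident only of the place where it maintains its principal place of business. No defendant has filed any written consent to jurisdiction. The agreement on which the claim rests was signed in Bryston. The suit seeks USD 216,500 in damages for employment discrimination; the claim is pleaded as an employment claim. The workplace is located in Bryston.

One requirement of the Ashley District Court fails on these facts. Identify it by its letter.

The Ashley District Court:
  (a) The amount in controversy is USD 216,500, within the $500,000 ceiling — that alternative is enough. Condition met.
  (b) Halloran Holdings has its principal place of business in Lorley, so this disjunct is met. Met.
  (c) The plaintiff resides in Ashley — that alternative is enough. And the carve-out is inapplicable — the amount in controversy is 216,500 dollars, above the USD 10,000 ceiling. Condition met.
  (d) No such written consent has been filed. The proviso offers no rescue either, since no defendant resides in Ashley (they reside in Harkmarsh, Lorley, Harkmarsh). Not satisfied.
  (e) The amount in controversy is 216,500 dollars, which meets the 10,000 dollars floor, so one alternative holds. Met.
Only condition (d) fails.

(d)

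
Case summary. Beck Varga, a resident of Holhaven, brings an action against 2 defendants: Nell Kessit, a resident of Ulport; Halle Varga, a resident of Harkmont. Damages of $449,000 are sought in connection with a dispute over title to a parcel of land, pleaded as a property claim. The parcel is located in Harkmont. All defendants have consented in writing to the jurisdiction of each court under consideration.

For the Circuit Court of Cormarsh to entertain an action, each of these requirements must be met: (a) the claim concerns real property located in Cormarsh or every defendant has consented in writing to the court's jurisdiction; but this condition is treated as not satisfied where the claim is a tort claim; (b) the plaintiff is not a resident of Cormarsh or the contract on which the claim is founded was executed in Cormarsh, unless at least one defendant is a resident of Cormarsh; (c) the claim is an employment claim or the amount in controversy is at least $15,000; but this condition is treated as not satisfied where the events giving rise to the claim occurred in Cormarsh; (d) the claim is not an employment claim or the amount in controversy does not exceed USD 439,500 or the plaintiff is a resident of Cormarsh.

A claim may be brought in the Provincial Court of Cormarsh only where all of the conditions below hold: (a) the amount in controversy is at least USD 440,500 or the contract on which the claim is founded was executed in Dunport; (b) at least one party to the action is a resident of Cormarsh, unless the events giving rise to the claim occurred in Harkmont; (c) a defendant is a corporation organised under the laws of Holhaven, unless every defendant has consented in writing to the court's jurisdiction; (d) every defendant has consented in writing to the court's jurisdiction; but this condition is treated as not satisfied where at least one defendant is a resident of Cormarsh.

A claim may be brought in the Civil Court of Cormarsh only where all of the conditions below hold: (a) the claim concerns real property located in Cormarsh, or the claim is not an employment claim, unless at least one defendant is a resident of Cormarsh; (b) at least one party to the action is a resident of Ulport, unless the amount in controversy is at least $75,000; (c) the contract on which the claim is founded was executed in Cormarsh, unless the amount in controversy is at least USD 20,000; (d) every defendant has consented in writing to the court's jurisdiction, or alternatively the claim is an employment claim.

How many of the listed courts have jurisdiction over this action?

3

The Circuit Court of Cormarsh:
  (a) Every defendant has filed written consent, so this disjunct is met. And the carve-out is inapplicable — the claim is a property claim, not a tort claim. Met.
  (b) The plaintiff resides in Holhaven, which is not Cormarsh, so one alternative holds. Condition met.
  (c) The amount in controversy is $449,000, which meets the 15,000 dollars floor, which satisfies one of the alternatives. The carve-out does not apply: the operative events occurred in Harkmont, not Cormarsh. Satisfied.
  (d) The claim is a property claim, not an employment claim, which satisfies one of the alternatives. Satisfied.
  → Every requirement is satisfied — jurisdiction.
The Provincial Court of Cormarsh:
  (a) The amount in controversy is 449,000 dollars, which meets the 440,500 dollars floor, which satisfies one of the alternatives. Condition met.
  (b) No party resides in Cormarsh. However, the operative events occurred in Harkmont, so the 'unless' proviso supplies this condition. Condition met.
  (c) No defendant is a corporation. The proviso rescues it, though: every defendant has filed written consent. Met.
  (d) Every defendant has filed written consent. The carve-out does not apply: no defendant resides in Cormarsh (they reside in Ulport, Harkmont). Satisfied.
  → Jurisdiction lies.
The Civil Court of Cormarsh:
  (a) The claim is a property claim, not an employment claim, so one alternative holds. Met.
  (b) Nell Kessit resides in Ulport. Condition met.
  (c) No contract (and hence no place of execution) is alleged. However, the amount in controversy is 449,000 dollars, which meets the $20,000 floor, so the 'unless' proviso supplies this condition. Condition met.
  (d) Every defendant has filed written consent, so one alternative holds. Condition met.
  → All conditions met; jurisdiction exists.
Courts with jurisdiction: the Circuit Court of Cormarsh, the Provincial Court of Cormarsh, the Civil Court of Cormarsh — 3 in total.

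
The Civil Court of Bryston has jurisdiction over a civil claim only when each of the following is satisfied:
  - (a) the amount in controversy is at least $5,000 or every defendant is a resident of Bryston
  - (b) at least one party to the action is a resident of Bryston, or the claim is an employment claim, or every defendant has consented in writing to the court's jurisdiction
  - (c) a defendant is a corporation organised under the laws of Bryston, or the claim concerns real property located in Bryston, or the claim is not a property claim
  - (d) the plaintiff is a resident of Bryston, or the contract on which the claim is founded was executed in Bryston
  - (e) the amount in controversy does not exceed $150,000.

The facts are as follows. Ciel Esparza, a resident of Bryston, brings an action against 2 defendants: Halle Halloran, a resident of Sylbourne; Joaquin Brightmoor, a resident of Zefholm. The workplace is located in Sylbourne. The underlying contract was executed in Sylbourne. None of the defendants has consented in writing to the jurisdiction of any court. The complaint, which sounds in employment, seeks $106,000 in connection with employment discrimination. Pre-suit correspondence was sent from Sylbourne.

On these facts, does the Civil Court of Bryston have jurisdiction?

Yes

The Civil Court of Bryston:
  (a) The amount in controversy is USD 106,000, which meets the 5,000 dollars floor, so one alternative holds. Satisfied.
  (b) Ciel Esparza resides in Bryston — that alternative is enough. Condition met.
  (c) The claim is an employment claim, not a property claim, so one alternative holds. Condition met.
  (d) The plaintiff resides in Bryston, which satisfies one of the alternatives. Condition met.
  (e) The amount in controversy is $106,000, within the USD 150,000 ceiling. Satisfied.
  → Every requirement is satisfied — jurisdiction.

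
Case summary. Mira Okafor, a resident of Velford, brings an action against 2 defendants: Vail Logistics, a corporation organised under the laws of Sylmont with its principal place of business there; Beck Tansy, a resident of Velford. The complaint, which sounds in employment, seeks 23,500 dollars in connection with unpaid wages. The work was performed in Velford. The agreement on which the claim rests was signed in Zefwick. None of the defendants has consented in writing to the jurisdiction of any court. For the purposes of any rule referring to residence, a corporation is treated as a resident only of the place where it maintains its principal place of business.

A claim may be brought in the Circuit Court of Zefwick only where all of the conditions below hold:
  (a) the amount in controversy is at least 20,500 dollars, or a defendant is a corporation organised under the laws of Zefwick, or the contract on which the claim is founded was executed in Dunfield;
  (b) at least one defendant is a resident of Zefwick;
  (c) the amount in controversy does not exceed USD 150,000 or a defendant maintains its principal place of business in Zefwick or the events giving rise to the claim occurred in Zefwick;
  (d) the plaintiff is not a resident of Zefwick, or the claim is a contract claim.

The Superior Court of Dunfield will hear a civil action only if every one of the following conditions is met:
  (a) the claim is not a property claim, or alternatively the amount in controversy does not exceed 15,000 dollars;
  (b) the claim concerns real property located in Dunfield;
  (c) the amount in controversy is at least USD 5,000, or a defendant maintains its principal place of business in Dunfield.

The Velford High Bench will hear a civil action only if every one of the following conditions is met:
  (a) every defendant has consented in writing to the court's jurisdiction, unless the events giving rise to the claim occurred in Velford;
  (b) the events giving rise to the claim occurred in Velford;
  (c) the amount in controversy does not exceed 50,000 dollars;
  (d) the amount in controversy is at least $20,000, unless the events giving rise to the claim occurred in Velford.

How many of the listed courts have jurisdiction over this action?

1

The Circuit Court of Zefwick:
  (a) The amount in controversy is 23,500 dollars, which meets the USD 20,500 floor, so one alternative holds. Satisfied.
  (b) No defendant resides in Zefwick (they reside in Sylmont, Velford). Not satisfied.
  (c) The amount in controversy is USD 23,500, within the USD 150,000 ceiling — that alternative is enough. Condition met.
  (d) The plaintiff resides in Velford, which is not Zefwick — that alternative is enough. Satisfied.
  → The court lacks jurisdiction.
The Superior Court of Dunfield:
  (a) The claim is an employment claim, not a property claim, so one alternative holds. Condition met.
  (b) The claim does not concern real property. Fails.
  (c) The amount in controversy is USD 23,500, which meets the USD 5,000 floor — that alternative is enough. Condition met.
  → The court lacks jurisdiction.
The Velford High Bench:
  (a) No such written consent has been filed. However, the operative events occurred in Velford, so the 'unless' proviso supplies this condition. Satisfied.
  (b) The operative events occurred in Velford. Condition met.
  (c) The amount in controversy is $23,500, within the USD 50,000 ceiling. Satisfied.
  (d) The amount in controversy is USD 23,500, which meets the USD 20,000 floor. Met.
  → All conditions met; jurisdiction exists.
Courts with jurisdiction: the Velford High Bench — 1 in total.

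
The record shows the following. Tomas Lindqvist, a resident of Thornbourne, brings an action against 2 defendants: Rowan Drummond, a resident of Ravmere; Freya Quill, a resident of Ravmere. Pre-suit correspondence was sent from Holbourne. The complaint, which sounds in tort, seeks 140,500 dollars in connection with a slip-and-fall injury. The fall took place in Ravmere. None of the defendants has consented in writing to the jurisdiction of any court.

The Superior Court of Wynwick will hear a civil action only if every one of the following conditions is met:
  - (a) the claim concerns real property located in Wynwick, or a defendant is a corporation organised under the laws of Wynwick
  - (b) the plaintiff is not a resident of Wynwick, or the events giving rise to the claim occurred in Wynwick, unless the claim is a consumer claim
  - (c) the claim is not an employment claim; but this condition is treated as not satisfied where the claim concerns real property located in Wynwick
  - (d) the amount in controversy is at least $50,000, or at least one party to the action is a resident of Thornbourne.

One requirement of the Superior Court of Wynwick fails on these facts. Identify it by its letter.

(a)

The Superior Court of Wynwick:
  (a) The claim does not concern real property; no defendant is a corporation — none of the alternatives is met. Not met.
  (b) The plaintiff resides in Thornbourne, which is not Wynwick — that alternative is enough. Condition met.
  (c) The claim is a tort claim, not an employment claim. The carve-out does not apply: the claim does not concern real property. Satisfied.
  (d) The amount in controversy is $140,500, which meets the USD 50,000 floor, so one alternative holds. Condition met.
Only condition (a) fails.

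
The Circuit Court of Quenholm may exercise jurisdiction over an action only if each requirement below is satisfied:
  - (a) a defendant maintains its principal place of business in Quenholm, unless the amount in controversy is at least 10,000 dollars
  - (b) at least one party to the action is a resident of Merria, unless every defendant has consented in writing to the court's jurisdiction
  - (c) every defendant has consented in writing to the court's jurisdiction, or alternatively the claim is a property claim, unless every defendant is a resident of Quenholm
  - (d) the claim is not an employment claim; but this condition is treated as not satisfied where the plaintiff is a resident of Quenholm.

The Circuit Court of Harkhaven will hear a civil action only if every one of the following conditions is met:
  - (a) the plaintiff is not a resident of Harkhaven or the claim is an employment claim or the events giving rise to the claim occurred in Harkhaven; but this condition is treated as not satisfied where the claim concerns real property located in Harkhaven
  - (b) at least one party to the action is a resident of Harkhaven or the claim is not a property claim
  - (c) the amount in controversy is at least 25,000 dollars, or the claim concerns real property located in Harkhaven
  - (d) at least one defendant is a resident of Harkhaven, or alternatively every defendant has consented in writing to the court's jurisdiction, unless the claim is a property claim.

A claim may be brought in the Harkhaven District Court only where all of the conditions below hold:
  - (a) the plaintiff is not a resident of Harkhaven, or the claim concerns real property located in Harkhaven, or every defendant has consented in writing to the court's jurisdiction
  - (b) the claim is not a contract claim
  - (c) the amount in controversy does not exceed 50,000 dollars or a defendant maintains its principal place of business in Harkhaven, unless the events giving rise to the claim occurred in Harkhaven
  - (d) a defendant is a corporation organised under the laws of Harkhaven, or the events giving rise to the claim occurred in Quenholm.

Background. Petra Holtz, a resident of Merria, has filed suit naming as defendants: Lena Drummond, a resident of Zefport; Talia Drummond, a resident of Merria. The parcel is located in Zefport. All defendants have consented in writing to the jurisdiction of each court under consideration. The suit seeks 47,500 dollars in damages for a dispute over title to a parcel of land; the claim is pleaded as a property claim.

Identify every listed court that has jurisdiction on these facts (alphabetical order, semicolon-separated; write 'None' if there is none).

The Circuit Court of Quenholm:
  (a) No defendant is a corporation. The proviso rescues it, though: the amount in controversy is USD 47,500, which meets the $10,000 floor. Condition met.
  (b) Petra Holtz resides in Merria. Condition met.
  (c) Every defendant has filed written consent, so one alternative holds. Satisfied.
  (d) The claim is a property claim, not an employment claim. The carve-out does not apply: the plaintiff resides in Merria, not Quenholm. Condition met.
  → Every requirement is satisfied — jurisdiction.
The Circuit Court of Harkhaven:
  (a) The plaintiff resides in Merria, which is not Harkhaven, so this disjunct is met. The exception is not triggered, since the property lies in Zefport, not Harkhaven. Condition met.
  (b) No party resides in Harkhaven; the claim is a property claim — every alternative fails. Fails.
  (c) The amount in controversy is 47,500 dollars, which meets the 25,000 dollars floor, which satisfies one of the alternatives. Met.
  (d) Every defendant has filed written consent, so one alternative holds. Satisfied.
  → No jurisdiction.
The Harkhaven District Court:
  (a) The plaintiff resides in Merria, which is not Harkhaven — that alternative is enough. Met.
  (b) The claim is a property claim, not a contract claim. Satisfied.
  (c) The amount in controversy is $47,500, within the 50,000 dollars ceiling — that alternative is enough. Condition met.
  (d) No defendant is a corporation; the operative events occurred in Zefport, not Quenholm — no alternative holds. Not met.
  → Not every requirement is met — no jurisdiction.

the Circuit Court of Quenholm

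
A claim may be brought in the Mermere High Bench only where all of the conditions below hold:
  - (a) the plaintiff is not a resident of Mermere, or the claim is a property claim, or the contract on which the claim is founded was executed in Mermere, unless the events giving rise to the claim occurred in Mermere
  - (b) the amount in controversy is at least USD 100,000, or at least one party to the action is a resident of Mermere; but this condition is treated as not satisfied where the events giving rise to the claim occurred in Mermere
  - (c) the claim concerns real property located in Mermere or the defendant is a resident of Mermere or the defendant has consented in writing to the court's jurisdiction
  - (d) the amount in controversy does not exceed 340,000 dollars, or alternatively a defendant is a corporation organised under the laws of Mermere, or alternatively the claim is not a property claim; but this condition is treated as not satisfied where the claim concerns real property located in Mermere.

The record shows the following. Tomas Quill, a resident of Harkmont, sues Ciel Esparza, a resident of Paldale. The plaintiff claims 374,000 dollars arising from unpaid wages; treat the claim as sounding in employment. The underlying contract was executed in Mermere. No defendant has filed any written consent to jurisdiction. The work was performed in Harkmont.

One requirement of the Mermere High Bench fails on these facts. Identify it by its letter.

The Mermere High Bench:
  (a) The plaintiff resides in Harkmont, which is not Mermere, so one alternative holds. Satisfied.
  (b) The amount in controversy is $374,000, which meets the $100,000 floor, which satisfies one of the alternatives. And the carve-out is inapplicable — the operative events occurred in Harkmont, not Mermere. Met.
  (c) The claim does not concern real property; the defendant resides in Paldale, not Mermere; no such written consent has been filed — no alternative holds. Fails.
  (d) The claim is an employment claim, not a property claim, so this disjunct is met. The exception is not triggered, since the claim does not concern real property. Condition met.
Only condition (c) fails.

(c)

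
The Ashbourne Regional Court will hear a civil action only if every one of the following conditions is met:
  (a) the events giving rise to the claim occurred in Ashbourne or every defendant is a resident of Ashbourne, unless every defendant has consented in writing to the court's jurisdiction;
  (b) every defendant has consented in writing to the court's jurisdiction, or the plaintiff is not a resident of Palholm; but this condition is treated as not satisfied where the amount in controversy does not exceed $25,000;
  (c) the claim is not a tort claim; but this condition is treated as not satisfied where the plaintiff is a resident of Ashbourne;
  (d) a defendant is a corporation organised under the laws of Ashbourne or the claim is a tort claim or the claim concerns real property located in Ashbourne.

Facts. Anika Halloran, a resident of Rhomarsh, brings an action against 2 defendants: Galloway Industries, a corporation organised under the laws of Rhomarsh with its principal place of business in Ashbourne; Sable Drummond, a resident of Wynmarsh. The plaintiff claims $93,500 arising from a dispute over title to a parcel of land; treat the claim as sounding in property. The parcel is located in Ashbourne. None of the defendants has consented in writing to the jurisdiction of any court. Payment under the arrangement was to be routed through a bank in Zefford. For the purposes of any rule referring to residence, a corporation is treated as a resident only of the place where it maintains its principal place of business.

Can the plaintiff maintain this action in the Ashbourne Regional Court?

Yes

The Ashbourne Regional Court:
  (a) The operative events occurred in Ashbourne, so this disjunct is met. Condition met.
  (b) The plaintiff resides in Rhomarsh, which is not Palholm, so one alternative holds. The carve-out does not apply: the amount in controversy is USD 93,500, above the 25,000 dollars ceiling. Satisfied.
  (c) The claim is a property claim, not a tort claim. The carve-out does not apply: the plaintiff resides in Rhomarsh, not Ashbourne. Condition met.
  (d) The property lies in Ashbourne, so one alternative holds. Condition met.
  → Every requirement is satisfied — jurisdiction.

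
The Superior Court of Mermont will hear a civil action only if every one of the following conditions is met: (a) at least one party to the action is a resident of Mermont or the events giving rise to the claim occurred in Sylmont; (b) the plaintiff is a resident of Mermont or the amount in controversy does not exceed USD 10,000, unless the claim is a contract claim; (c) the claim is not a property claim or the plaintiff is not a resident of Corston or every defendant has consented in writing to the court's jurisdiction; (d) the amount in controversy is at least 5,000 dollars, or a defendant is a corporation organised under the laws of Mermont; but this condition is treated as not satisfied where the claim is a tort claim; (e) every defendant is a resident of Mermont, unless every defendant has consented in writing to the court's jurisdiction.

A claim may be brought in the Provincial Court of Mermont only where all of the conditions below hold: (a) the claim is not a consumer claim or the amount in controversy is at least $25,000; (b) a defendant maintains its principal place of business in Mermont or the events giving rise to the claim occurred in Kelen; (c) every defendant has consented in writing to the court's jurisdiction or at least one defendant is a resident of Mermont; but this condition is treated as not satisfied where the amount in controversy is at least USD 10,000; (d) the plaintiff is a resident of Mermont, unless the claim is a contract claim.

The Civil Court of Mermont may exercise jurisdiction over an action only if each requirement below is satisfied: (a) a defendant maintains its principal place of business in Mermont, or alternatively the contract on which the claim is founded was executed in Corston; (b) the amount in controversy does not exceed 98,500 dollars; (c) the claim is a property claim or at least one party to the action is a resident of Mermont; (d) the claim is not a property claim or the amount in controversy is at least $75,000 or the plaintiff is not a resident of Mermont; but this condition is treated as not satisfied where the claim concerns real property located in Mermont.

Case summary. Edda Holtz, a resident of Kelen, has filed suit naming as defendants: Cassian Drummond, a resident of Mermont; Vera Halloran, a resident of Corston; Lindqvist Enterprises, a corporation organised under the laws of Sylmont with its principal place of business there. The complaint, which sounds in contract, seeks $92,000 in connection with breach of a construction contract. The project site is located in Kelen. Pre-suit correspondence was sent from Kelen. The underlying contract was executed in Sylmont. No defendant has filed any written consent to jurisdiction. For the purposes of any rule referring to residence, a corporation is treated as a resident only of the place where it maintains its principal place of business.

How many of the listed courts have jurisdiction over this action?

0

The Superior Court of Mermont:
  (a) Cassian Drummond resides in Mermont — that alternative is enough. Met.
  (b) The plaintiff resides in Kelen, not Mermont; the amount in controversy is USD 92,000, above the 10,000 dollars ceiling — no alternative holds. But the claim is a contract claim, and the 'unless' clause therefore excuses the requirement. Met.
  (c) The claim is a contract claim, not a property claim, so one alternative holds. Met.
  (d) The amount in controversy is 92,000 dollars, which meets the $5,000 floor, which satisfies one of the alternatives. And the carve-out is inapplicable — the claim is a contract claim, not a tort claim. Met.
  (e) The defendants reside as follows — Cassian Drummond in Mermont, Vera Halloran in Corston, Lindqvist Enterprises in Sylmont — not all in Mermont. And no such written consent has been filed, so the proviso does not save it. Condition not met.
  → At least one condition fails; no jurisdiction.
The Provincial Court of Mermont:
  (a) The claim is a contract claim, not a consumer claim, which satisfies one of the alternatives. Met.
  (b) The operative events occurred in Kelen, so this disjunct is met. Satisfied.
  (c) Cassian Drummond resides in Mermont, so this disjunct is met. But the amount in controversy is 92,000 dollars, which meets the USD 10,000 floor, triggering the carve-out and defeating this condition. Fails.
  (d) The plaintiff resides in Kelen, not Mermont. But the claim is a contract claim, and the 'unless' clause therefore excuses the requirement. Satisfied.
  → At least one condition fails; no jurisdiction.
The Civil Court of Mermont:
  (a) The corporate defendant(s) have their principal place of business in Sylmont, not Mermont; the contract was executed in Sylmont, not Corston — none of the alternatives is met. Condition not met.
  (b) The amount in controversy is $92,000, within the USD 98,500 ceiling. Condition met.
  (c) Cassian Drummond resides in Mermont, so one alternative holds. Satisfied.
  (d) The claim is a contract claim, not a property claim, which satisfies one of the alternatives. And the carve-out is inapplicable — the claim does not concern real property. Satisfied.
  → No jurisdiction.
No court satisfies all of its conditions.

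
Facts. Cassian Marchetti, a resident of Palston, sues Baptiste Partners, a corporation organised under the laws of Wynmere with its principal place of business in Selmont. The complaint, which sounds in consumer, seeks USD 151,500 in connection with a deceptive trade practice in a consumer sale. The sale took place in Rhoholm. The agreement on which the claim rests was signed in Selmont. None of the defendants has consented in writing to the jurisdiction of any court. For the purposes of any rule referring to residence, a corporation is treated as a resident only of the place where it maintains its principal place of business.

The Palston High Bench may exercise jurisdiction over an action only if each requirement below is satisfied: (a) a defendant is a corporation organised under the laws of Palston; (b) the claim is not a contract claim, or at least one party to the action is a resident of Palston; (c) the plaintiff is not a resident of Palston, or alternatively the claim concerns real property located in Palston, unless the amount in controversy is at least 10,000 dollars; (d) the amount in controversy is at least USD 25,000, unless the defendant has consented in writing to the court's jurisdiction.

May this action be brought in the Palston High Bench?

The Palston High Bench:
  (a) The corporate defendant(s) are organised in Wynmere, not Palston. Fails.
  (b) The claim is a consumer claim, not a contract claim, which satisfies one of the alternatives. Met.
  (c) The plaintiff resides in Palston; the claim does not concern real property — no alternative holds. But the amount in controversy is USD 151,500, which meets the USD 10,000 floor, and the 'unless' clause therefore excuses the requirement. Satisfied.
  (d) The amount in controversy is 151,500 dollars, which meets the USD 25,000 floor. Condition met.
  → No jurisdiction.

No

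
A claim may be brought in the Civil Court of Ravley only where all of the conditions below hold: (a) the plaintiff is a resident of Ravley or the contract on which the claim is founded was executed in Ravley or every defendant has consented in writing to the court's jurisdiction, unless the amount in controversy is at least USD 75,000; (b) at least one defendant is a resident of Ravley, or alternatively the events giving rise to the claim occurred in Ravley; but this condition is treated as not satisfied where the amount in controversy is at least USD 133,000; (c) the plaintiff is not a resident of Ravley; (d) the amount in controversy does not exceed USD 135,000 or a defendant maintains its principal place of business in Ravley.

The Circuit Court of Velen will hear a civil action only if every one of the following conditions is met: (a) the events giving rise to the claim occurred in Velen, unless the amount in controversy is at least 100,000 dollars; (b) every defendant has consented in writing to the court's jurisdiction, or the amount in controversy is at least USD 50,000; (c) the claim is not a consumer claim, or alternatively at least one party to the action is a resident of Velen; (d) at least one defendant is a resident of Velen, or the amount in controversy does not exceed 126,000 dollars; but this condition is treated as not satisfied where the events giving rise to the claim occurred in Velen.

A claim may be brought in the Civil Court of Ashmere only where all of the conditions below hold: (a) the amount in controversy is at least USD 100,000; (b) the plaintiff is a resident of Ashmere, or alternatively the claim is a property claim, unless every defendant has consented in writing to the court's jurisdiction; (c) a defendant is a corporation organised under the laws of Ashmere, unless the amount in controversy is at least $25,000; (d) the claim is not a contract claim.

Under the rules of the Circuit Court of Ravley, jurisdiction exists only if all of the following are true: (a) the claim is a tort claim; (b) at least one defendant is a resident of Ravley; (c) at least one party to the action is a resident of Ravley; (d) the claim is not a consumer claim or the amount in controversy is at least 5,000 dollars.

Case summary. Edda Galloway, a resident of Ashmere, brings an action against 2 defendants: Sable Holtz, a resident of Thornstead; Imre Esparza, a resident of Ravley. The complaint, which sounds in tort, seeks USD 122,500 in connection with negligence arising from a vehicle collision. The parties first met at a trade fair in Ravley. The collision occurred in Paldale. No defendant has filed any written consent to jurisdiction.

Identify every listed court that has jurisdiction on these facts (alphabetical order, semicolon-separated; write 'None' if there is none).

the Circuit Court of Ravley; the Circuit Court of Velen; the Civil Court of Ashmere; the Civil Court of Ravley

The Civil Court of Ravley:
  (a) The plaintiff resides in Ashmere, not Ravley; no contract (and hence no place of execution) is alleged; no such written consent has been filed — none of the alternatives is met. However, the amount in controversy is USD 122,500, which meets the USD 75,000 floor, so the 'unless' proviso supplies this condition. Condition met.
  (b) Imre Esparza resides in Ravley, so this disjunct is met. And the carve-out is inapplicable — the amount in controversy is 122,500 dollars, below the $133,000 floor. Condition met.
  (c) The plaintiff resides in Ashmere, which is not Ravley. Satisfied.
  (d) The amount in controversy is 122,500 dollars, within the USD 135,000 ceiling — that alternative is enough. Condition met.
  → The court has jurisdiction.
The Circuit Court of Velen:
  (a) The operative events occurred in Paldale, not Velen. The proviso rescues it, though: the amount in controversy is $122,500, which meets the $100,000 floor. Met.
  (b) The amount in controversy is 122,500 dollars, which meets the 50,000 dollars floor, so one alternative holds. Condition met.
  (c) The claim is a tort claim, not a consumer claim, so this disjunct is met. Satisfied.
  (d) The amount in controversy is USD 122,500, within the USD 126,000 ceiling, so one alternative holds. The carve-out does not apply: the operative events occurred in Paldale, not Velen. Met.
  → Jurisdiction lies.
The Civil Court of Ashmere:
  (a) The amount in controversy is 122,500 dollars, which meets the $100,000 floor. Met.
  (b) The plaintiff resides in Ashmere, which satisfies one of the alternatives. Met.
  (c) No defendant is a corporation. However, the amount in controversy is 122,500 dollars, which meets the USD 25,000 floor, so the 'unless' proviso supplies this condition. Met.
  (d) The claim is a tort claim, not a contract claim. Satisfied.
  → All conditions met; jurisdiction exists.
The Circuit Court of Ravley:
  (a) The claim is a tort claim. Condition met.
  (b) Imre Esparza resides in Ravley. Condition met.
  (c) Imre Esparza resides in Ravley. Condition met.
  (d) The claim is a tort claim, not a consumer claim — that alternative is enough. Condition met.
  → The court has jurisdiction.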